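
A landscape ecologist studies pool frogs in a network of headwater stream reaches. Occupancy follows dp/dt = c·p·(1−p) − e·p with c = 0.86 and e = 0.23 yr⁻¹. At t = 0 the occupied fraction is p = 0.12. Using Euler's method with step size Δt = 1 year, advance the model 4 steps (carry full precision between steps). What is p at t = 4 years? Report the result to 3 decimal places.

0.492

Update rule: p ← p + [c·p·(1−p) − e·p]·Δt with Δt = 1.
step 1: Δp = +0.06322, p = 0.18322
step 2: Δp = +0.08656, p = 0.26977
step 3: Δp = +0.10737, p = 0.37714
step 4: Δp = +0.11528, p = 0.49242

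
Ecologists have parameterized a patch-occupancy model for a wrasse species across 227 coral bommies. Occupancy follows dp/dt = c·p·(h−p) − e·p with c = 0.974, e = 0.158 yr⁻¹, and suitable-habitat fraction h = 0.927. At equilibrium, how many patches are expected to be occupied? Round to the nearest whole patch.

174

p* = h − e/c = 0.927 − 0.1622 = 0.7648.
Expected occupied patches = N × p* = 227 × 0.7648 = 173.61 ≈ 174.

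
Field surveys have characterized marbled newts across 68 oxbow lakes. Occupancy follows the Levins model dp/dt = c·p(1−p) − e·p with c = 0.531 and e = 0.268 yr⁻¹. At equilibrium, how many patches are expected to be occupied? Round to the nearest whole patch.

34

p* = 1 − e/c = 1 − 0.268/0.531 = 0.4953.
Expected occupied patches = N × p* = 68 × 0.4953 = 33.68 ≈ 34.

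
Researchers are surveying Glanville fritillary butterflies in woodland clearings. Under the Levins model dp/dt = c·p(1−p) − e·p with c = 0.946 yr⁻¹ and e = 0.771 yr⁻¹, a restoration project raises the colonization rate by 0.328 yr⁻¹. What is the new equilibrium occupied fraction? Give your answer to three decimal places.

Before: p* = 1 − 0.771/0.946 = 0.1850.
After the change, c = 1.274, e = 0.771, so p* = 1 − 0.771/1.274 = 0.3948.

0.395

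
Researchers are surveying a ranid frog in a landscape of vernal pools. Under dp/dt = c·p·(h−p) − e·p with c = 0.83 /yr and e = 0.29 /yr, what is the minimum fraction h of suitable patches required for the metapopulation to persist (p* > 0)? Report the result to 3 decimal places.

p* = h − e/c is positive only when h > e/c.
h_min = e/c = 0.29/0.83 = 0.3494.

0.349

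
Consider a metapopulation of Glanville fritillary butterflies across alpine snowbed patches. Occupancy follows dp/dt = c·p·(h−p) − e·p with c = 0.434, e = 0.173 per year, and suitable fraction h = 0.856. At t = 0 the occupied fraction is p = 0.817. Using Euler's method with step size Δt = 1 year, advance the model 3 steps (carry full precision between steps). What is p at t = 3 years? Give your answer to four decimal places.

0.5763

Update rule: p ← p + [c·p·(h−p) − e·p]·Δt with Δt = 1.
  1  |  dp/dt·Δt = -0.127512  |  p_1 = 0.689488
  2  |  dp/dt·Δt = -0.069455  |  p_2 = 0.620033
  3  |  dp/dt·Δt = -0.043768  |  p_3 = 0.576265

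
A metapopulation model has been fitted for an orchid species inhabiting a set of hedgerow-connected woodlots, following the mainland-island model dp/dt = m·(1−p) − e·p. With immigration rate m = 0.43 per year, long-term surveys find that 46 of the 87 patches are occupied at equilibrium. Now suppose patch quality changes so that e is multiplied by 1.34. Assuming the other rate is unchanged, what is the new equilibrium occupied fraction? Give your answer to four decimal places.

0.4557

Observed p* = 46/87 = 0.52874.
Balance m(1−p*) = e·p* gives e = m(1−p*)/p* = 0.43×0.47126/0.52874 = 0.38325.
New p* = m/(m+e) = 0.43000/(0.43000+0.51355) = 0.45573.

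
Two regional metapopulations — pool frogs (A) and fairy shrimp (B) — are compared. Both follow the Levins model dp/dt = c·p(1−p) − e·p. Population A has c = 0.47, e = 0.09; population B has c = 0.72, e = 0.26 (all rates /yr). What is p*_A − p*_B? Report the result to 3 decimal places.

A: p*_A = 1 − 0.09/0.47 = 0.8085.
B: p*_B = 1 − 0.26/0.72 = 0.6389.
p*_A − p*_B = 0.8085 − 0.6389 = 0.1696.

0.170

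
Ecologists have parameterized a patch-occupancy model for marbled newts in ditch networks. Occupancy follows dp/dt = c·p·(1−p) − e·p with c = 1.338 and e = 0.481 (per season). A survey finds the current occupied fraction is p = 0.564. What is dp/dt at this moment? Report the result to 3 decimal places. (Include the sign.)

Colonization term: c·p·(1−p) = 1.338×0.564×0.4360 = 0.32902.
Extinction term: e·p = 0.27128.
dp/dt = 0.32902 − 0.27128 = 0.05774.

0.058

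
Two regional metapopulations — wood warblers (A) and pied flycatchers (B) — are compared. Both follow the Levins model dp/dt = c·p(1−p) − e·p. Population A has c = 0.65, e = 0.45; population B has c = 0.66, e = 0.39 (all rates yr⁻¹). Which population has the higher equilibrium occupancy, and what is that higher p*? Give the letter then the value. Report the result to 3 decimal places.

B, 0.409

A: p*_A = 1 − 0.45/0.65 = 0.3077.
B: p*_B = 1 − 0.39/0.66 = 0.4091.
B is higher at 0.4091.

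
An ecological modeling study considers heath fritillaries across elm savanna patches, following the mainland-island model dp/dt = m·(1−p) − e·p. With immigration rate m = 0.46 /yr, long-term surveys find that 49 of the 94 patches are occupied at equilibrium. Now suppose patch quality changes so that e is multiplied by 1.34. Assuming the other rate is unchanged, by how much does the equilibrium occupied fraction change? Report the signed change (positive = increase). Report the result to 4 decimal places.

Observed p* = 49/94 = 0.52128.
Balance m(1−p*) = e·p* gives e = m(1−p*)/p* = 0.46×0.47872/0.52128 = 0.42244.
New p* = m/(m+e) = 0.46000/(0.46000+0.56607) = 0.44831.
Δp* = 0.44831 − 0.52128 = -0.07297.

-0.0730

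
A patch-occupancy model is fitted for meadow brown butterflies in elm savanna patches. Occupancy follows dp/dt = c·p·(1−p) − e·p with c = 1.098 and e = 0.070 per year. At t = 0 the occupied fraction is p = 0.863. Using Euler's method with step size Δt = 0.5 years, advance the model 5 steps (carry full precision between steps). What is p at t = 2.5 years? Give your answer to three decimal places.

Update rule: p ← p + [c·p·(1−p) − e·p]·Δt with Δt = 0.5.
  1  |  dp/dt·Δt = +0.034704  |  p_1 = 0.897704
  2  |  dp/dt·Δt = +0.018996  |  p_2 = 0.916700
  3  |  dp/dt·Δt = +0.009838  |  p_3 = 0.926538
  4  |  dp/dt·Δt = +0.004939  |  p_4 = 0.931477
  5  |  dp/dt·Δt = +0.002440  |  p_5 = 0.933917

0.934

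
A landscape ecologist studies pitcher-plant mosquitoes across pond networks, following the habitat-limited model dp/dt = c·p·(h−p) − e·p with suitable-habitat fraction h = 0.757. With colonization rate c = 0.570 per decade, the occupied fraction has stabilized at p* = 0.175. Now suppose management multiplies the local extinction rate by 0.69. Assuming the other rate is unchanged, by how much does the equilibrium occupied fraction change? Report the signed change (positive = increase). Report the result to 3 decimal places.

Balance c(h−p*) = e gives e = 0.570×(0.757 − 0.17500) = 0.33174.
New p* = 0.757 − e/c = 0.757 − 0.22890/0.57000 = 0.35542.
Δp* = 0.35542 − 0.17500 = +0.18042.

0.180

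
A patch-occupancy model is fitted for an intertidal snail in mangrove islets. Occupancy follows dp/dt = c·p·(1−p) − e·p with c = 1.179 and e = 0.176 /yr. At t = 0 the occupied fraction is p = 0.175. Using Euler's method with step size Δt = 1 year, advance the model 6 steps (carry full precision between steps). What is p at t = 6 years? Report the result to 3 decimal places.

0.851

Update rule: p ← p + [c·p·(1−p) − e·p]·Δt with Δt = 1.
t = 1: p = 0.17500 + (+0.13942) = 0.31442
t = 2: p = 0.31442 + (+0.19881) = 0.51323
t = 3: p = 0.51323 + (+0.20422) = 0.71744
t = 4: p = 0.71744 + (+0.11274) = 0.83018
t = 5: p = 0.83018 + (+0.02011) = 0.85029
t = 6: p = 0.85029 + (+0.00044) = 0.85072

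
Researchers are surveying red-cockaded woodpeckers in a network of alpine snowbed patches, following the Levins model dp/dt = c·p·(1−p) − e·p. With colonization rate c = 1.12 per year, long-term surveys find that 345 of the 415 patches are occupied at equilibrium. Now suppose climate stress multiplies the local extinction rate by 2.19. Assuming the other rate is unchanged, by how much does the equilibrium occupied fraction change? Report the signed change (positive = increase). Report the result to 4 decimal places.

Observed p* = 345/415 = 0.83133.
Balance c(1−p*) = e gives e = 1.12×(1 − 0.83133) = 0.18891.
New p* = 1 − e/c = 1 − 0.41371/1.12000 = 0.63062.
Δp* = 0.63062 − 0.83133 = -0.20071.

-0.2007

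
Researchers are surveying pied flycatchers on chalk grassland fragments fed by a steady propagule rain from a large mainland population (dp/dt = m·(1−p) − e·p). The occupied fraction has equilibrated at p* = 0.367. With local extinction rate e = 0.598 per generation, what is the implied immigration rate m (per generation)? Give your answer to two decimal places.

At equilibrium m(1−p*) = e·p*, so m = e·p*/(1−p*).
m = 0.598 × 0.367 / 0.6330 = 0.2195/0.6330 = 0.3467.

0.35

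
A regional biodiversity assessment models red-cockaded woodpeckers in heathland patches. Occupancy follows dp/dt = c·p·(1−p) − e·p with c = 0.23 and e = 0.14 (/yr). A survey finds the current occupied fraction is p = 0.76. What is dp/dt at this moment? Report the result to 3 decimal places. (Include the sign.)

Colonization term: c·p·(1−p) = 0.23×0.76×0.2400 = 0.04195.
Extinction term: e·p = 0.10640.
dp/dt = 0.04195 − 0.10640 = -0.06445.

-0.064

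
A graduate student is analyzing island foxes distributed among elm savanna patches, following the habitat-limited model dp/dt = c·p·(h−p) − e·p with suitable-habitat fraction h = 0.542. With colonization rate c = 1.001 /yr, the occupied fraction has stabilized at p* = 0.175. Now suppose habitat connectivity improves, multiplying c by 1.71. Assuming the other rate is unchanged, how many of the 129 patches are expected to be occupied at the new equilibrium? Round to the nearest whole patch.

Balance c(h−p*) = e gives e = 1.001×(0.542 − 0.17500) = 0.36737.
New p* = 0.542 − e/c = 0.542 − 0.36737/1.71171 = 0.32738.
Expected occupied = 129 × 0.32738 = 42.23 ≈ 42.

42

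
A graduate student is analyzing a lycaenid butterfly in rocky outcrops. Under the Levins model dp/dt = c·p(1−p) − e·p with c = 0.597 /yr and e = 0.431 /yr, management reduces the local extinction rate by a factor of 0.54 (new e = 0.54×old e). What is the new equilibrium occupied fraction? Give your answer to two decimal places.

0.61

Before: p* = 1 − 0.431/0.597 = 0.2781.
After the change, c = 0.597, e = 0.23274, so p* = 1 − 0.23274/0.597 = 0.6102.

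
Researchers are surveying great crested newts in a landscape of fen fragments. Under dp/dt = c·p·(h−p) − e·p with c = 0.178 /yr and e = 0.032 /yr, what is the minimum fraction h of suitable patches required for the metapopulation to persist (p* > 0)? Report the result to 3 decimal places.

0.180

p* = h − e/c is positive only when h > e/c.
h_min = e/c = 0.032/0.178 = 0.1798.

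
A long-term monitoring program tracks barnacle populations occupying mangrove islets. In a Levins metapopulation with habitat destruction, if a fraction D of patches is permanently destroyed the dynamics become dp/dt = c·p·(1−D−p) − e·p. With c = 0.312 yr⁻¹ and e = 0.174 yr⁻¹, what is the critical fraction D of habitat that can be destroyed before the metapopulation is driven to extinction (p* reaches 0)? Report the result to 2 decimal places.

0.44

The nontrivial equilibrium is p* = (1−D) − e/c; extinction occurs when this hits zero.
So D_crit = 1 − e/c = 1 − 0.174/0.312 = 1 − 0.5577 = 0.4423.
Note this equals the original equilibrium occupancy — the Levins extinction-debt result.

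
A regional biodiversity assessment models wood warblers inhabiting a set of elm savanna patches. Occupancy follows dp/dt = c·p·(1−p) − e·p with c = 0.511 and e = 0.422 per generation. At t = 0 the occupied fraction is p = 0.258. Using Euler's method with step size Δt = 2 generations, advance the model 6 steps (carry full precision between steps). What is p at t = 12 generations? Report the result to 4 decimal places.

Update rule: p ← p + [c·p·(1−p) − e·p]·Δt with Δt = 2.
p: 0.25800 → 0.23590  (Δp = -0.02210)
p: 0.23590 → 0.22101  (Δp = -0.01488)
p: 0.22101 → 0.21043  (Δp = -0.01058)
p: 0.21043 → 0.20263  (Δp = -0.00780)
p: 0.20263 → 0.19674  (Δp = -0.00589)
p: 0.19674 → 0.19220  (Δp = -0.00454)

0.1922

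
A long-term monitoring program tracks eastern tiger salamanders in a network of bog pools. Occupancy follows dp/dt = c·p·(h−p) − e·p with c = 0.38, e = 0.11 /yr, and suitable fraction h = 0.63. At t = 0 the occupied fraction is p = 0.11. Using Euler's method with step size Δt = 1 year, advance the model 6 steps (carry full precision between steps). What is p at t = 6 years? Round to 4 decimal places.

Update rule: p ← p + [c·p·(h−p) − e·p]·Δt with Δt = 1.
step 1: Δp = +0.00964, p = 0.11964
step 2: Δp = +0.01004, p = 0.12968
step 3: Δp = +0.01039, p = 0.14007
step 4: Δp = +0.01067, p = 0.15074
step 5: Δp = +0.01087, p = 0.16161
step 6: Δp = +0.01099, p = 0.17260

0.1726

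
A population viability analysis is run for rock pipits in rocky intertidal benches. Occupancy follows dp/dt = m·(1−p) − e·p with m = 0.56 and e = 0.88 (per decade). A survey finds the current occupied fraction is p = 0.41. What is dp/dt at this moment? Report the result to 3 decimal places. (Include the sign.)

-0.030

Colonization term: m·(1−p) = 0.56×0.5900 = 0.33040.
Extinction term: e·p = 0.36080.
dp/dt = 0.33040 − 0.36080 = -0.03040.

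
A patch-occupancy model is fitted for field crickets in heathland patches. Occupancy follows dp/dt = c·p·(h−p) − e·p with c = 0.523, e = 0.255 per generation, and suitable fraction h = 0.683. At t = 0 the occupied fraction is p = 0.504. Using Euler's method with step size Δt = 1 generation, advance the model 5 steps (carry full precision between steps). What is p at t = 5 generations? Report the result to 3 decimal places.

0.294

Update rule: p ← p + [c·p·(h−p) − e·p]·Δt with Δt = 1.
p: 0.50400 → 0.42266  (Δp = -0.08134)
p: 0.42266 → 0.37243  (Δp = -0.05023)
p: 0.37243 → 0.33795  (Δp = -0.03448)
p: 0.33795 → 0.31276  (Δp = -0.02519)
p: 0.31276 → 0.29357  (Δp = -0.01919)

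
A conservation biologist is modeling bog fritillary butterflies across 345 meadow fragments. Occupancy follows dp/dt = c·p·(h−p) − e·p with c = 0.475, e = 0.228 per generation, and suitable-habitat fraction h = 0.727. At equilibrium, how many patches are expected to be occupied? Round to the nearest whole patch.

p* = h − e/c = 0.727 − 0.4800 = 0.2470.
Expected occupied patches = N × p* = 345 × 0.2470 = 85.21 ≈ 85.

85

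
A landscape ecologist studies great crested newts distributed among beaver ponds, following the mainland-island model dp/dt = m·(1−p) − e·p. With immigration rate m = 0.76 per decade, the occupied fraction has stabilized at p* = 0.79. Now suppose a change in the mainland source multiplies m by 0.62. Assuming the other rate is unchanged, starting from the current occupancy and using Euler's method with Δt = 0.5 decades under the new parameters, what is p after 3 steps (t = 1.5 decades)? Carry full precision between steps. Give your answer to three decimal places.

Balance m(1−p*) = e·p* gives e = m(1−p*)/p* = 0.76×0.21000/0.79000 = 0.20203.
Starting from p₀ = 0.79000; update p ← p + (dp/dt)·Δt with the new parameters.
  1  |  dp/dt·Δt = -0.030324  |  p_1 = 0.759676
  2  |  dp/dt·Δt = -0.020117  |  p_2 = 0.739559
  3  |  dp/dt·Δt = -0.013345  |  p_3 = 0.726214

0.726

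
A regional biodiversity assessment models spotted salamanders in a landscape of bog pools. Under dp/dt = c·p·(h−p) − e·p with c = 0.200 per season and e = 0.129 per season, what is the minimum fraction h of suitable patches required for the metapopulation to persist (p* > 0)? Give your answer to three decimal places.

p* = h − e/c is positive only when h > e/c.
h_min = e/c = 0.129/0.200 = 0.6450.

0.645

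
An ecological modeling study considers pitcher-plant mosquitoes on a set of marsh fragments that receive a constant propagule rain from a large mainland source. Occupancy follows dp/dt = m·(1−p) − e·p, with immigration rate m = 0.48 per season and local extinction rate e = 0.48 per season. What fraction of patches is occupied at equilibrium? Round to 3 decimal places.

Setting dp/dt = 0: m − m·p* = e·p*, so m = (m+e)·p*.
p* = m/(m+e) = 0.48/(0.48+0.48) = 0.48/0.9600 = 0.5000.

0.500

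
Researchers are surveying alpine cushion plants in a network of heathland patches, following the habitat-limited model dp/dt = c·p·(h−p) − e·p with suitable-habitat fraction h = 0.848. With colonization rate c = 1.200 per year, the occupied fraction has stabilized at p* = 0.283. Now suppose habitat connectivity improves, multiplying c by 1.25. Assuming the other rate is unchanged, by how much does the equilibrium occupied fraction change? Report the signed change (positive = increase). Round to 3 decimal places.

0.113

Balance c(h−p*) = e gives e = 1.200×(0.848 − 0.28300) = 0.67800.
New p* = 0.848 − e/c = 0.848 − 0.67800/1.50000 = 0.39600.
Δp* = 0.39600 − 0.28300 = +0.11300.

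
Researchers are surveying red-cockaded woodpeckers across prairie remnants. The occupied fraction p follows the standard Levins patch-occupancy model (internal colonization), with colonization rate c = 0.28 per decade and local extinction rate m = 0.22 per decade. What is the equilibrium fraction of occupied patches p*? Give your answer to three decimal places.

0.214

Setting dp/dt = 0 and dividing through by p* gives c·(1−p*) = m.
So p* = 1 − m/c = 1 − 0.22/0.28 = 1 − 0.7857 = 0.2143.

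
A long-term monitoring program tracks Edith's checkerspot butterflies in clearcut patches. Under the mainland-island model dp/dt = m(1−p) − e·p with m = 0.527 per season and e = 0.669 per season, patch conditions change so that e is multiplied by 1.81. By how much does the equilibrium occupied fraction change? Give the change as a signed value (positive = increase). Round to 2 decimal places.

-0.14

Before: p* = 0.527/(0.527+0.669) = 0.4406.
After: m = 0.527, e = 1.21089; p* = 0.527/1.7379 = 0.3032.
Δp* = 0.3032 − 0.4406 = -0.1374.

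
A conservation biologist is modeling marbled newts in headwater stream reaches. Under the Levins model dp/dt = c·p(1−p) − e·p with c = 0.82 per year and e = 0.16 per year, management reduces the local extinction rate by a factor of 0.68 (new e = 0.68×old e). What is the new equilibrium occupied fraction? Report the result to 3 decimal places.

Before: p* = 1 − 0.16/0.82 = 0.8049.
After the change, c = 0.82, e = 0.1088, so p* = 1 − 0.1088/0.82 = 0.8673.

0.867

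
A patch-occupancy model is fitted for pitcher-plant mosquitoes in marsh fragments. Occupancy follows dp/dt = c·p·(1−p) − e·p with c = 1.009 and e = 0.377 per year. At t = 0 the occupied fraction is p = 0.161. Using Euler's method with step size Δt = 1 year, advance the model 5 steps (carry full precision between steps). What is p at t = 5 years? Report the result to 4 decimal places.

Update rule: p ← p + [c·p·(1−p) − e·p]·Δt with Δt = 1.
  1  |  dp/dt·Δt = +0.075598  |  p_1 = 0.236598
  2  |  dp/dt·Δt = +0.093047  |  p_2 = 0.329645
  3  |  dp/dt·Δt = +0.098692  |  p_3 = 0.428337
  4  |  dp/dt·Δt = +0.085585  |  p_4 = 0.513922
  5  |  dp/dt·Δt = +0.058306  |  p_5 = 0.572228

0.5722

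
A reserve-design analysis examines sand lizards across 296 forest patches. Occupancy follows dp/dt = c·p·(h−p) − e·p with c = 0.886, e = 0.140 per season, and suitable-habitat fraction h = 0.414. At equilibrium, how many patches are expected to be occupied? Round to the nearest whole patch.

76

p* = h − e/c = 0.414 − 0.1580 = 0.2560.
Expected occupied patches = N × p* = 296 × 0.2560 = 75.77 ≈ 76.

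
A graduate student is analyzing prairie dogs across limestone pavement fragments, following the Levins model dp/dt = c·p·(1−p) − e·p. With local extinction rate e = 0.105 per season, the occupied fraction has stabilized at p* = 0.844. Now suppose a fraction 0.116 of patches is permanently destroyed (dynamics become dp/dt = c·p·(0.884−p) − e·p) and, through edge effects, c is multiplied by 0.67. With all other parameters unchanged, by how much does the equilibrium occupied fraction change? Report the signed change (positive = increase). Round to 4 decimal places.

-0.1928

Balance c(1−p*) = e gives c = e/(1 − 0.84400) = 0.105/0.15600 = 0.67308.
New p* = 0.884 − e/c = 0.884 − 0.10500/0.45096 = 0.65116.
Δp* = 0.65116 − 0.84400 = -0.19284.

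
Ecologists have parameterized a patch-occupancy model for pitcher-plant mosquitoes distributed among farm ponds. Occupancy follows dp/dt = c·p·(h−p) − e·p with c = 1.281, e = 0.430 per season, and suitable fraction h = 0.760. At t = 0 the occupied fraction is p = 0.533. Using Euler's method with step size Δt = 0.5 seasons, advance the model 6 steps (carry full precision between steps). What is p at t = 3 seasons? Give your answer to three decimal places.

Update rule: p ← p + [c·p·(h−p) − e·p]·Δt with Δt = 0.5.
t = 0.5: p = 0.53300 + (-0.03710) = 0.49590
t = 1: p = 0.49590 + (-0.02273) = 0.47317
t = 1.5: p = 0.47317 + (-0.01480) = 0.45836
t = 2: p = 0.45836 + (-0.00999) = 0.44837
t = 2.5: p = 0.44837 + (-0.00691) = 0.44147
t = 3: p = 0.44147 + (-0.00485) = 0.43662

0.437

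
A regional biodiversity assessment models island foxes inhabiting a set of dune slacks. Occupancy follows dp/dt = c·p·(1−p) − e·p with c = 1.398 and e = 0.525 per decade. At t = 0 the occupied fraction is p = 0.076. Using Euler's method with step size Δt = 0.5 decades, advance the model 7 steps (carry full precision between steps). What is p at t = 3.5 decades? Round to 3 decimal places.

0.448

Update rule: p ← p + [c·p·(1−p) − e·p]·Δt with Δt = 0.5.
t = 0.5: p = 0.07600 + (+0.02914) = 0.10514
t = 1: p = 0.10514 + (+0.03817) = 0.14330
t = 1.5: p = 0.14330 + (+0.04820) = 0.19150
t = 2: p = 0.19150 + (+0.05796) = 0.24945
t = 2.5: p = 0.24945 + (+0.06539) = 0.31484
t = 3: p = 0.31484 + (+0.06814) = 0.38298
t = 3.5: p = 0.38298 + (+0.06465) = 0.44763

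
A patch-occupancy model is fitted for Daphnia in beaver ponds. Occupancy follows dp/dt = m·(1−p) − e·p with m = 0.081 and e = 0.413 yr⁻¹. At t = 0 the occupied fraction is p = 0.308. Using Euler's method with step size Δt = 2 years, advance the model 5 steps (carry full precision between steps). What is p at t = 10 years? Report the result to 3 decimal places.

0.164

Update rule: p ← p + [m·(1−p) − e·p]·Δt with Δt = 2.
p: 0.30800 → 0.16570  (Δp = -0.14230)
p: 0.16570 → 0.16399  (Δp = -0.00171)
p: 0.16399 → 0.16397  (Δp = -0.00002)
p: 0.16397 → 0.16397  (Δp = -0.00000)
p: 0.16397 → 0.16397  (Δp = -0.00000)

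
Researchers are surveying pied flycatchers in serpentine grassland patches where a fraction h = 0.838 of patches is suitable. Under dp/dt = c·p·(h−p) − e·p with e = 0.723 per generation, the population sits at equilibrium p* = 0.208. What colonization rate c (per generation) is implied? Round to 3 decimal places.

1.148

At equilibrium c(h−p*) = e, so c = e/(h−p*).
c = 0.723/(0.838 − 0.208) = 0.723/0.6300 = 1.1476.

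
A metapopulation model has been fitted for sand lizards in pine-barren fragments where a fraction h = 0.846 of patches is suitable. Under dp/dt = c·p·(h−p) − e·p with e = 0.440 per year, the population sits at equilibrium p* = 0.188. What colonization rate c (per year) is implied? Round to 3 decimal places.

0.669

At equilibrium c(h−p*) = e, so c = e/(h−p*).
c = 0.440/(0.846 − 0.188) = 0.440/0.6580 = 0.6687.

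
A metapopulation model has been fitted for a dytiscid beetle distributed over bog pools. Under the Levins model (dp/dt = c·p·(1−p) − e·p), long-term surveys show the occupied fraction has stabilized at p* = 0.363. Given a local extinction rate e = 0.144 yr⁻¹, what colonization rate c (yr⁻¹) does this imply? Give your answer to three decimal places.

0.226

At equilibrium c(1−p*) = e, so c = e/(1−p*).
c = 0.144/(1 − 0.363) = 0.144/0.6370 = 0.2261.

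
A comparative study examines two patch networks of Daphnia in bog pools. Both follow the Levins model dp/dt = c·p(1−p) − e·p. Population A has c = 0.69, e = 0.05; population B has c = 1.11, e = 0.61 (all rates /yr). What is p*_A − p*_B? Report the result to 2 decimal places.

A: p*_A = 1 − 0.05/0.69 = 0.9275.
B: p*_B = 1 − 0.61/1.11 = 0.4505.
p*_A − p*_B = 0.9275 − 0.4505 = 0.4771.

0.48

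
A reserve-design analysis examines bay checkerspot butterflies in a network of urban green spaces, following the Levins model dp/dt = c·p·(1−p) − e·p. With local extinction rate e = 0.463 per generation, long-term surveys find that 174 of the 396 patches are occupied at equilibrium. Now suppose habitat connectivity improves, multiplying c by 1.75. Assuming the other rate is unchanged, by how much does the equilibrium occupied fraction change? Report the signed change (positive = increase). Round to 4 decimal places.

Observed p* = 174/396 = 0.43939.
Balance c(1−p*) = e gives c = e/(1 − 0.43939) = 0.463/0.56061 = 0.82589.
New p* = 1 − e/c = 1 − 0.46300/1.44531 = 0.67965.
Δp* = 0.67965 − 0.43939 = +0.24026.

0.2403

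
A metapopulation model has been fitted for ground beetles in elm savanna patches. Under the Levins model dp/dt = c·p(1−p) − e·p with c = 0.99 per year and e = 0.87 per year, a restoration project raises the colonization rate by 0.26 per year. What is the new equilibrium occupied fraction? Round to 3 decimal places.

0.304

Before: p* = 1 − 0.87/0.99 = 0.1212.
After the change, c = 1.25, e = 0.87, so p* = 1 − 0.87/1.25 = 0.3040.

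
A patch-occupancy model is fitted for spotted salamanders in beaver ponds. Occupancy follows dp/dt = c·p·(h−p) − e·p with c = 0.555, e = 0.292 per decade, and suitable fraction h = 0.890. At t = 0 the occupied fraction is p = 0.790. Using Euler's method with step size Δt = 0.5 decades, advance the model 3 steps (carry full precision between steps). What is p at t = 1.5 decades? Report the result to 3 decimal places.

0.585

Update rule: p ← p + [c·p·(h−p) − e·p]·Δt with Δt = 0.5.
t = 0.5: p = 0.79000 + (-0.09342) = 0.69658
t = 1: p = 0.69658 + (-0.06431) = 0.63227
t = 1.5: p = 0.63227 + (-0.04709) = 0.58518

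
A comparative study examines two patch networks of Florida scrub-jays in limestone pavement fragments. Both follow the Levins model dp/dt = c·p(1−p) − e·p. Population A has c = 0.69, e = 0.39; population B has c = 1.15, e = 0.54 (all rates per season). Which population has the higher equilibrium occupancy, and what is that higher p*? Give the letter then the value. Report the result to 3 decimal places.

A: p*_A = 1 − 0.39/0.69 = 0.4348.
B: p*_B = 1 − 0.54/1.15 = 0.5304.
B is higher at 0.5304.

B, 0.530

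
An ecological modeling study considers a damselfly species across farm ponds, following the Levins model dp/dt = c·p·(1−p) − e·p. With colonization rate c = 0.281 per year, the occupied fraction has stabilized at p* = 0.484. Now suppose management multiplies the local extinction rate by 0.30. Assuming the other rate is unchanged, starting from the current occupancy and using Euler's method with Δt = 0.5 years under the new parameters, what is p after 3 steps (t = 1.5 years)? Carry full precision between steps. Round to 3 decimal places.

0.556

Balance c(1−p*) = e gives e = 0.281×(1 − 0.48400) = 0.14500.
Starting from p₀ = 0.48400; update p ← p + (dp/dt)·Δt with the new parameters.
p: 0.48400 → 0.50856  (Δp = +0.02456)
p: 0.50856 → 0.53262  (Δp = +0.02405)
p: 0.53262 → 0.55601  (Δp = +0.02339)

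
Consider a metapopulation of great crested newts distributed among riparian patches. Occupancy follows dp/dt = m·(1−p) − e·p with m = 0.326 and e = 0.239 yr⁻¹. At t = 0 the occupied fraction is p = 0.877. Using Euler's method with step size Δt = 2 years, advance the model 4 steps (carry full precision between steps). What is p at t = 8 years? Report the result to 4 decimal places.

0.5771

Update rule: p ← p + [m·(1−p) − e·p]·Δt with Δt = 2.
p: 0.87700 → 0.53799  (Δp = -0.33901)
p: 0.53799 → 0.58206  (Δp = +0.04407)
p: 0.58206 → 0.57633  (Δp = -0.00573)
p: 0.57633 → 0.57708  (Δp = +0.00074)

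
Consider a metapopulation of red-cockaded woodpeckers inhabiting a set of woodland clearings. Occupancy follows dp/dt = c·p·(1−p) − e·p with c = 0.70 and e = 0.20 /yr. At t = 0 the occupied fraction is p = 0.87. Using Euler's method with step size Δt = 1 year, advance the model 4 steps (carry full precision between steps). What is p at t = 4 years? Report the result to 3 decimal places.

Update rule: p ← p + [c·p·(1−p) − e·p]·Δt with Δt = 1.
t = 1: p = 0.87000 + (-0.09483) = 0.77517
t = 2: p = 0.77517 + (-0.03304) = 0.74213
t = 3: p = 0.74213 + (-0.01447) = 0.72767
t = 4: p = 0.72767 + (-0.00682) = 0.72085

0.721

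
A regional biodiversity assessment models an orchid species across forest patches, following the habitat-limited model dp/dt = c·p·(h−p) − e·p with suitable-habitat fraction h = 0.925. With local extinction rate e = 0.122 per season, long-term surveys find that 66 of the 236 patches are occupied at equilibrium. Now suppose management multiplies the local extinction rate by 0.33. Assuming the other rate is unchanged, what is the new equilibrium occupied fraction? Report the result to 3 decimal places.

0.712

Observed p* = 66/236 = 0.27966.
Balance c(h−p*) = e gives c = e/(0.925 − 0.27966) = 0.122/0.64534 = 0.18905.
New p* = 0.925 − e/c = 0.925 − 0.04026/0.18905 = 0.71204.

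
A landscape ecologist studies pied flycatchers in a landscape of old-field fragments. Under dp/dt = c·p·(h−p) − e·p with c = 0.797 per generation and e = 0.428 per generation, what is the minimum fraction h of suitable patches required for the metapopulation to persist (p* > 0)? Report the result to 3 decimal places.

p* = h − e/c is positive only when h > e/c.
h_min = e/c = 0.428/0.797 = 0.5370.

0.537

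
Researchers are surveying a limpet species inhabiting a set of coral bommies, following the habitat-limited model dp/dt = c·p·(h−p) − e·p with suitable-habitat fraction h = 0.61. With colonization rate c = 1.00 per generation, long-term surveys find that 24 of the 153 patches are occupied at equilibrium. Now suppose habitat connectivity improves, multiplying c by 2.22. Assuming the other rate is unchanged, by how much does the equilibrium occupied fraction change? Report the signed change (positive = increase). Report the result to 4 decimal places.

Observed p* = 24/153 = 0.15686.
Balance c(h−p*) = e gives e = 1.00×(0.61 − 0.15686) = 0.45314.
New p* = 0.61 − e/c = 0.61 − 0.45314/2.22000 = 0.40588.
Δp* = 0.40588 − 0.15686 = +0.24902.

0.2490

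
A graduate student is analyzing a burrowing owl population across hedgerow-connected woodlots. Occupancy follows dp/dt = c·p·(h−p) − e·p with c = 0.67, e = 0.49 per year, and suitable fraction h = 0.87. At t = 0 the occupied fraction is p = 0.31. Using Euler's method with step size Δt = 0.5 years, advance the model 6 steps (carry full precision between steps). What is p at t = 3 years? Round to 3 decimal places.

Update rule: p ← p + [c·p·(h−p) − e·p]·Δt with Δt = 0.5.
step 1: Δp = -0.01779, p = 0.29221
step 2: Δp = -0.01503, p = 0.27718
step 3: Δp = -0.01286, p = 0.26431
step 4: Δp = -0.01113, p = 0.25319
step 5: Δp = -0.00971, p = 0.24347
step 6: Δp = -0.00855, p = 0.23492

0.235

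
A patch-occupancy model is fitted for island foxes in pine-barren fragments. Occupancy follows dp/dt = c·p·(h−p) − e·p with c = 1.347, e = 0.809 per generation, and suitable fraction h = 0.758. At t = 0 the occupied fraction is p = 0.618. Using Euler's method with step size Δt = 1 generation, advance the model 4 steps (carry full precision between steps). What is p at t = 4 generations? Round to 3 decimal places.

Update rule: p ← p + [c·p·(h−p) − e·p]·Δt with Δt = 1.
  1  |  dp/dt·Δt = -0.383420  |  p_1 = 0.234580
  2  |  dp/dt·Δt = -0.024386  |  p_2 = 0.210195
  3  |  dp/dt·Δt = -0.014946  |  p_3 = 0.195249
  4  |  dp/dt·Δt = -0.009953  |  p_4 = 0.185296

0.185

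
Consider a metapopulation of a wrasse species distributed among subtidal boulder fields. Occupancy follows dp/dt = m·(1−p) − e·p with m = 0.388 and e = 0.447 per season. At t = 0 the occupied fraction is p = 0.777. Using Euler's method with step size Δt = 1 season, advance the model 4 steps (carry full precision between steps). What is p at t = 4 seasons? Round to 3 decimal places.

Update rule: p ← p + [m·(1−p) − e·p]·Δt with Δt = 1.
t = 1: p = 0.77700 + (-0.26080) = 0.51621
t = 2: p = 0.51621 + (-0.04303) = 0.47317
t = 3: p = 0.47317 + (-0.00710) = 0.46607
t = 4: p = 0.46607 + (-0.00117) = 0.46490

0.465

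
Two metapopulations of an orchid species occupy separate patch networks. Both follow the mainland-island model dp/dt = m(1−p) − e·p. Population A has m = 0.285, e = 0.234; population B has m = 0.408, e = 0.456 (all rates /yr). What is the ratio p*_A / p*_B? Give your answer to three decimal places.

A: p*_A = m/(m+e) = 0.285/0.5190 = 0.5491.
B: p*_B = 0.408/0.8640 = 0.4722.
p*_A / p*_B = 0.5491/0.4722 = 1.1629.

1.163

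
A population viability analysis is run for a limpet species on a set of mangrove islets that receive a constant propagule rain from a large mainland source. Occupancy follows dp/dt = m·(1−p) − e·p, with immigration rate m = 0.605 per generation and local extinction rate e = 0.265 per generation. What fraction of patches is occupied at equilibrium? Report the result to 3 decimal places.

0.695

At equilibrium the propagule rain into empty patches balances local extinction: m(1−p*) = e·p*.
p* = m/(m+e) = 0.605/(0.605+0.265) = 0.605/0.8700 = 0.6954.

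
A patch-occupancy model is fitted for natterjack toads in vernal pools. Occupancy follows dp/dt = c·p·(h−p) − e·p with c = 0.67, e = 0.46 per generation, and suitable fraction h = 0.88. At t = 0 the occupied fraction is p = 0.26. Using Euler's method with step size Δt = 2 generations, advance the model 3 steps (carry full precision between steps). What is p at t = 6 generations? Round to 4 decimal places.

Update rule: p ← p + [c·p·(h−p) − e·p]·Δt with Δt = 2.
step 1: Δp = -0.02319, p = 0.23681
step 2: Δp = -0.01376, p = 0.22304
step 3: Δp = -0.00885, p = 0.21419

0.2142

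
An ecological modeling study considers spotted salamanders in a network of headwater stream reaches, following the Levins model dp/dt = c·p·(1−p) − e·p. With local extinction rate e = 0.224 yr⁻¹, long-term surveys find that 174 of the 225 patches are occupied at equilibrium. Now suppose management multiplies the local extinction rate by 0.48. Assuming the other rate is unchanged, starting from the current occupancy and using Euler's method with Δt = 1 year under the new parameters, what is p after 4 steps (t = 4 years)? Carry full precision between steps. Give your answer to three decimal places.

0.891

Observed p* = 174/225 = 0.77333.
Balance c(1−p*) = e gives c = e/(1 − 0.77333) = 0.224/0.22667 = 0.98824.
Starting from p₀ = 0.77333; update p ← p + (dp/dt)·Δt with the new parameters.
t = 1: p = 0.77333 + (+0.09008) = 0.86341
t = 2: p = 0.86341 + (+0.02371) = 0.88712
t = 3: p = 0.88712 + (+0.00358) = 0.89070
t = 4: p = 0.89070 + (+0.00044) = 0.89114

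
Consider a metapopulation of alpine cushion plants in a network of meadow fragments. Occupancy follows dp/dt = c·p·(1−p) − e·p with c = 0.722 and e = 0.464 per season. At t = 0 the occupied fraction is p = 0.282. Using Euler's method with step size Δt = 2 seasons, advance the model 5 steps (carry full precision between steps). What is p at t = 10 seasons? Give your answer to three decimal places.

Update rule: p ← p + [c·p·(1−p) − e·p]·Δt with Δt = 2.
step 1: Δp = +0.03068, p = 0.31268
step 2: Δp = +0.02017, p = 0.33284
step 3: Δp = +0.01177, p = 0.34462
step 4: Δp = +0.00633, p = 0.35095
step 5: Δp = +0.00324, p = 0.35419

0.354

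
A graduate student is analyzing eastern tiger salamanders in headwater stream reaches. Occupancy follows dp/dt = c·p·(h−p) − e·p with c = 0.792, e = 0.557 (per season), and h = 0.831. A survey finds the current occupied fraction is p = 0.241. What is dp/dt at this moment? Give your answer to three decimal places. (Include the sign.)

Colonization term: c·p·(h−p) = 0.792×0.241×0.5900 = 0.11261.
Extinction term: e·p = 0.13424.
dp/dt = 0.11261 − 0.13424 = -0.02162.

-0.022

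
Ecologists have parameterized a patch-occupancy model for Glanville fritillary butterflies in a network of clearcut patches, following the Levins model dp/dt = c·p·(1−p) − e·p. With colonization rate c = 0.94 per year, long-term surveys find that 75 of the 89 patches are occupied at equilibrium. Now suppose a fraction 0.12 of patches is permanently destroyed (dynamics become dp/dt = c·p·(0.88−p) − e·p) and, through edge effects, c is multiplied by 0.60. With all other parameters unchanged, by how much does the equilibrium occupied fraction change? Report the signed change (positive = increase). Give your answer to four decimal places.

Observed p* = 75/89 = 0.84270.
Balance c(1−p*) = e gives e = 0.94×(1 − 0.84270) = 0.14786.
New p* = 0.88 − e/c = 0.88 − 0.14786/0.56400 = 0.61784.
Δp* = 0.61784 − 0.84270 = -0.22486.

-0.2249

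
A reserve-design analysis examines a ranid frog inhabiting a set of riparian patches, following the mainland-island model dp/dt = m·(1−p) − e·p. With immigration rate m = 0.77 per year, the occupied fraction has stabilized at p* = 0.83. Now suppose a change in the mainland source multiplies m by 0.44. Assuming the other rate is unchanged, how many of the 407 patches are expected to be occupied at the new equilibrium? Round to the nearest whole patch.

Balance m(1−p*) = e·p* gives e = m(1−p*)/p* = 0.77×0.17000/0.83000 = 0.15771.
New p* = m/(m+e) = 0.33880/(0.33880+0.15771) = 0.68236.
Expected occupied = 407 × 0.68236 = 277.72 ≈ 278.

278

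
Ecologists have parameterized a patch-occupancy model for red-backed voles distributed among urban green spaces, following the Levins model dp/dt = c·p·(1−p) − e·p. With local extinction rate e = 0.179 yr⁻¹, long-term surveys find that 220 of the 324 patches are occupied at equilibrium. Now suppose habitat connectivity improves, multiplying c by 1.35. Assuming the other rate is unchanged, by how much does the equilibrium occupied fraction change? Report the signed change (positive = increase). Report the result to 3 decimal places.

0.083

Observed p* = 220/324 = 0.67901.
Balance c(1−p*) = e gives c = e/(1 − 0.67901) = 0.179/0.32099 = 0.55765.
New p* = 1 − e/c = 1 − 0.17900/0.75283 = 0.76223.
Δp* = 0.76223 − 0.67901 = +0.08322.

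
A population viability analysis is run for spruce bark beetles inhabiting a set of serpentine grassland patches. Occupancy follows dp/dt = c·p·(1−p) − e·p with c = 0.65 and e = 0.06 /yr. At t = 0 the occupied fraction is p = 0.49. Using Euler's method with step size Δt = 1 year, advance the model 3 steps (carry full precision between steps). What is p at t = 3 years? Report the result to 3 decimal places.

0.820

Update rule: p ← p + [c·p·(1−p) − e·p]·Δt with Δt = 1.
  1  |  dp/dt·Δt = +0.133035  |  p_1 = 0.623035
  2  |  dp/dt·Δt = +0.115278  |  p_2 = 0.738313
  3  |  dp/dt·Δt = +0.081286  |  p_3 = 0.819599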